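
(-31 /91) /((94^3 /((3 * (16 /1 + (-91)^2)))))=-771621 /75583144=-0.01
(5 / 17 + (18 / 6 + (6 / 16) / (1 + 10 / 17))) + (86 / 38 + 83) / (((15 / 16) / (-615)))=-1300687181 / 23256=-55929.10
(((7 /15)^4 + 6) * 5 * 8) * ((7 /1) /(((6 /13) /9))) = 111438964 /3375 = 33018.95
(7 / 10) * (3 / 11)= 0.19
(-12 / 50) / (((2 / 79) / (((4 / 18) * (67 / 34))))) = -5293 / 1275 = -4.15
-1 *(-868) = 868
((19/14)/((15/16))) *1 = 152/105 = 1.45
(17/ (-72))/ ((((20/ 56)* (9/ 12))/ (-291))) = 11543/ 45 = 256.51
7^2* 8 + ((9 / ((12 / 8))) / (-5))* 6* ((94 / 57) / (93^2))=107362544 / 273885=392.00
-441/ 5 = -88.20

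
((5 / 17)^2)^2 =625 / 83521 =0.01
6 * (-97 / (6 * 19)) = -97 / 19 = -5.11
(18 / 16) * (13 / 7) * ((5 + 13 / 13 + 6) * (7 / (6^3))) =13 / 16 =0.81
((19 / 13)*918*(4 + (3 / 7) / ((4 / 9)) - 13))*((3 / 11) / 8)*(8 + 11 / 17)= -7271775 / 2288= -3178.22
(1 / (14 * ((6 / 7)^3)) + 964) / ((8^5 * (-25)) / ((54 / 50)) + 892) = -416497 / 327294656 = -0.00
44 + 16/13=588/13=45.23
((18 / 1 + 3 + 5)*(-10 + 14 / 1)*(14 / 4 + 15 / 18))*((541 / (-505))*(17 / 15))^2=114358661768 / 172141875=664.33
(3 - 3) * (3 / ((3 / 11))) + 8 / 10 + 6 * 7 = 214 / 5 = 42.80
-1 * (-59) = 59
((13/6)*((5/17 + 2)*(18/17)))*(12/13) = 1404/289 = 4.86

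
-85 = -85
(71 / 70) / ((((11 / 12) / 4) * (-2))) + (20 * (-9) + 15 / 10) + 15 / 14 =-69162 / 385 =-179.64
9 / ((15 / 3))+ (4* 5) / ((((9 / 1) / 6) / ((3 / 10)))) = 29 / 5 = 5.80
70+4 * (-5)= 50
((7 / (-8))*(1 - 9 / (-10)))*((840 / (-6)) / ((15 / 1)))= 931 / 60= 15.52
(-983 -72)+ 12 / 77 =-81223 / 77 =-1054.84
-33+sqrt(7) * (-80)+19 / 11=-80 * sqrt(7) - 344 / 11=-242.93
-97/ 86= -1.13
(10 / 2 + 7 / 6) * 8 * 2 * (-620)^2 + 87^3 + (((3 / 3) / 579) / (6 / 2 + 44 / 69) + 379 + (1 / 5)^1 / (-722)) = 20243852830118341 / 524637690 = 38586348.67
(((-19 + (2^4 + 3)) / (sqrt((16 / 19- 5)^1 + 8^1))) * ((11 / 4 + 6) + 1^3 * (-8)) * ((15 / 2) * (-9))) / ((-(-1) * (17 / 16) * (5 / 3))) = 0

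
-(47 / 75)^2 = -2209 / 5625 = -0.39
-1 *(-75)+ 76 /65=4951 /65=76.17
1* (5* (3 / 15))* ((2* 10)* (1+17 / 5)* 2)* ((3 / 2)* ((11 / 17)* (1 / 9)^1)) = 968 / 51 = 18.98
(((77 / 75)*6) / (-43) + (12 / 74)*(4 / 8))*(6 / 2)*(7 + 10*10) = -793833 / 39775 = -19.96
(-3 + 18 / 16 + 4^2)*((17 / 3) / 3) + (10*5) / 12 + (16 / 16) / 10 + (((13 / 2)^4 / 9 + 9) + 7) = 19623 / 80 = 245.29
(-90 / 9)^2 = 100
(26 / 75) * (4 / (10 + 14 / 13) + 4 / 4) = 637 / 1350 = 0.47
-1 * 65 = -65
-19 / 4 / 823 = -19 / 3292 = -0.01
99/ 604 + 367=221767/ 604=367.16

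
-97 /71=-1.37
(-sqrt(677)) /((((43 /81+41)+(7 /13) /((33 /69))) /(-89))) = 1030887 * sqrt(677) /494093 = 54.29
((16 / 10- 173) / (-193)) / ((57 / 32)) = 27424 / 55005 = 0.50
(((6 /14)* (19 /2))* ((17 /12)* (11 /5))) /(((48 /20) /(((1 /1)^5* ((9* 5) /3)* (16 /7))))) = 17765 /98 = 181.28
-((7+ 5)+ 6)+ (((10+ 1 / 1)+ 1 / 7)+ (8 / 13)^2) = -7664 / 1183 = -6.48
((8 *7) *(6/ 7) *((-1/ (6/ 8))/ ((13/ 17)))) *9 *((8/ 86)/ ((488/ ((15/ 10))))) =-7344/ 34099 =-0.22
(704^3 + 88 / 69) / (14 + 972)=12037521452 / 34017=353867.81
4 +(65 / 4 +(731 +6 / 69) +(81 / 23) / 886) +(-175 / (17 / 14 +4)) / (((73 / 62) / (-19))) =280808669779 / 217188724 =1292.92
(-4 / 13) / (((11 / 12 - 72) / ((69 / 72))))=46 / 11089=0.00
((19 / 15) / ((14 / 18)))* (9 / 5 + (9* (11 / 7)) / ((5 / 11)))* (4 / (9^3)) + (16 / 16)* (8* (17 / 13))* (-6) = -62.48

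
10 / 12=5 / 6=0.83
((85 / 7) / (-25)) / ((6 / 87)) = -493 / 70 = -7.04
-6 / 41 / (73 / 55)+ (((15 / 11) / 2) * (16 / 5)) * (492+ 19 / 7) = 1079.27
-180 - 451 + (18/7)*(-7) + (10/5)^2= -645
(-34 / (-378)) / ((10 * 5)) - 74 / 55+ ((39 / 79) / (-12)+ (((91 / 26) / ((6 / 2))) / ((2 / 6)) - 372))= -6075024859 / 16424100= -369.88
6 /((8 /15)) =45 /4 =11.25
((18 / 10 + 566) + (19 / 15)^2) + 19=588.40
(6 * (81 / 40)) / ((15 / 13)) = 1053 / 100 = 10.53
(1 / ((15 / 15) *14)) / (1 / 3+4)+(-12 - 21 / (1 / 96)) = -369093 / 182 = -2027.98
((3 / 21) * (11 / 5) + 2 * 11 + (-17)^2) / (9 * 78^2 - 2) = 5448 / 958195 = 0.01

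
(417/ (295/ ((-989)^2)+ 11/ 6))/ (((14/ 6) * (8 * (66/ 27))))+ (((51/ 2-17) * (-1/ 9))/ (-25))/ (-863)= 6415095948951139/ 1287154660591800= 4.98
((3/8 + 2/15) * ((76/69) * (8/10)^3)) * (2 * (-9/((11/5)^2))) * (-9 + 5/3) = 7.82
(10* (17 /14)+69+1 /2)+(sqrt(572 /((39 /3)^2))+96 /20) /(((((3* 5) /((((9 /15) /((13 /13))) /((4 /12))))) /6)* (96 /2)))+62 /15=3* sqrt(143) /1300+450703 /5250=85.88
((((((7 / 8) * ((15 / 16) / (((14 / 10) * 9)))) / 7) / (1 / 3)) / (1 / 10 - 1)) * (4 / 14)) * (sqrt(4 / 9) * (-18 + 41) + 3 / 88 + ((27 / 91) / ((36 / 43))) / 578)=-3334353125 / 24494678208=-0.14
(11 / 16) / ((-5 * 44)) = -1 / 320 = -0.00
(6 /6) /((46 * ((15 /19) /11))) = 209 /690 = 0.30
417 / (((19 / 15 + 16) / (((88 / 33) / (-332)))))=-4170 / 21497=-0.19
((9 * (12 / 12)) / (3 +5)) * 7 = 63 / 8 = 7.88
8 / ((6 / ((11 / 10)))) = 22 / 15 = 1.47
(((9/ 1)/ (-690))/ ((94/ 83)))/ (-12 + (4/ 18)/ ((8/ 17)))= 27/ 27025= 0.00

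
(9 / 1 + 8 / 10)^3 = 941.19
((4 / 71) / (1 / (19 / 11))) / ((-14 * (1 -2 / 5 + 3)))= -95 / 49203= -0.00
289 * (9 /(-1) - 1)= -2890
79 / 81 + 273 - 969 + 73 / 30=-560999 / 810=-692.59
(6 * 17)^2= 10404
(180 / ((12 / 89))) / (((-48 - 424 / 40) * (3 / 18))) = -40050 / 293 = -136.69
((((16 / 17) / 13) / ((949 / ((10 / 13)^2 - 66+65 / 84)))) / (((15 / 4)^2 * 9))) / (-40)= 7340408 / 7536323237625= 0.00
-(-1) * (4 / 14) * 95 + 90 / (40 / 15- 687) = 388180 / 14371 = 27.01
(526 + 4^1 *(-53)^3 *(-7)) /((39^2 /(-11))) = -15286634 /507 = -30151.15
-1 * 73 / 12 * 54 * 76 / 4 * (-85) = 1061055 / 2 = 530527.50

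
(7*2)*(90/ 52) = 315/ 13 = 24.23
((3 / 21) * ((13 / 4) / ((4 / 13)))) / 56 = 169 / 6272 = 0.03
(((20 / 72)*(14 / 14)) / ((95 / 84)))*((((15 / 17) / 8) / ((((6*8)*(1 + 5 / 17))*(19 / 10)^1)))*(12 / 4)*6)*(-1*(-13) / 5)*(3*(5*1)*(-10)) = -102375 / 63536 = -1.61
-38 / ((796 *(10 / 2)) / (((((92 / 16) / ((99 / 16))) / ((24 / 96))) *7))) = -24472 / 98505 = -0.25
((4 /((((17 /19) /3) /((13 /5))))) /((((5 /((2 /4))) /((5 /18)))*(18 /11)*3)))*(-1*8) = -10868 /6885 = -1.58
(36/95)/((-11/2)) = -72/1045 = -0.07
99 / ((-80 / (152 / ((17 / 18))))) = -16929 / 85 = -199.16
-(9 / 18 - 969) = 1937 / 2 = 968.50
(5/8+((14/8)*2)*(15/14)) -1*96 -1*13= -837/8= -104.62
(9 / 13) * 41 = 369 / 13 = 28.38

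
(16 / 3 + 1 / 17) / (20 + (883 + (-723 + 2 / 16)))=200 / 6681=0.03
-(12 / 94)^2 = -36 / 2209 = -0.02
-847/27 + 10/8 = -30.12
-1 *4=-4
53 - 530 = -477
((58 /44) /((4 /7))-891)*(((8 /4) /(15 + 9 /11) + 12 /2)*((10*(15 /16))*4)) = -1042081625 /5104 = -204169.60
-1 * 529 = -529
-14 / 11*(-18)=252 / 11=22.91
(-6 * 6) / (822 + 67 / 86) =-3096 / 70759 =-0.04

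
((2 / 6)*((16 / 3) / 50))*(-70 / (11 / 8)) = -896 / 495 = -1.81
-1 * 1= -1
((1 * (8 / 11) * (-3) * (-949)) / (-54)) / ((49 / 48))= -60736 / 1617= -37.56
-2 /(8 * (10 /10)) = -1 /4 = -0.25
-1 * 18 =-18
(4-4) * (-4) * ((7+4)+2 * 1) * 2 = 0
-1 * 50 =-50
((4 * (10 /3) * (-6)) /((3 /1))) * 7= -560 /3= -186.67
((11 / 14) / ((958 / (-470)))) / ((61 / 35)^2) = -452375 / 3564718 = -0.13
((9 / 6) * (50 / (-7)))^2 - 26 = 4351 / 49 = 88.80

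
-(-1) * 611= 611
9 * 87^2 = 68121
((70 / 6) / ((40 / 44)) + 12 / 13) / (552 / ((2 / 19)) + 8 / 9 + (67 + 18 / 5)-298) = 0.00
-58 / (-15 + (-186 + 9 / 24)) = 464 / 1605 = 0.29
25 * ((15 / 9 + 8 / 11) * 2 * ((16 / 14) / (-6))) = -15800 / 693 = -22.80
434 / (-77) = -62 / 11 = -5.64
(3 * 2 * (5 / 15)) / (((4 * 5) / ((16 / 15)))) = 8 / 75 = 0.11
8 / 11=0.73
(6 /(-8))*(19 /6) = -19 /8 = -2.38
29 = 29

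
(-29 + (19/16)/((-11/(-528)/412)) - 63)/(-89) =-23392/89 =-262.83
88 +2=90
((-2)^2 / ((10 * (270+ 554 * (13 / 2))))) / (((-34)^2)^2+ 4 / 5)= 1 / 12932399382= 0.00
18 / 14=1.29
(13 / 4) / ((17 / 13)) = 169 / 68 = 2.49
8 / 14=4 / 7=0.57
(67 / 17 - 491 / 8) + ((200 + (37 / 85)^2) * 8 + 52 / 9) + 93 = 854615669 / 520200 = 1642.86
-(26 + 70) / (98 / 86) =-4128 / 49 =-84.24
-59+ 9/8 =-463/8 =-57.88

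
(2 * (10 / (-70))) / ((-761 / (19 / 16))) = 19 / 42616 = 0.00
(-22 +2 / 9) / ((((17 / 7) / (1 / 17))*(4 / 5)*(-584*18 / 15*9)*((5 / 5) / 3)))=8575 / 27341712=0.00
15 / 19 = 0.79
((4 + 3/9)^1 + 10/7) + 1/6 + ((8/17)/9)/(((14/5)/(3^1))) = 4273/714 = 5.98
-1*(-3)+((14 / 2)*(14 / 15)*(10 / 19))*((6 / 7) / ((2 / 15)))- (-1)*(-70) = -853 / 19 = -44.89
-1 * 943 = -943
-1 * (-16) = 16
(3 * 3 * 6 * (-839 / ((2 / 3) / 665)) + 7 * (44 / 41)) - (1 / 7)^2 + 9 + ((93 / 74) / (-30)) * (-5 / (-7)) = -13437241388381 / 297332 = -45192718.54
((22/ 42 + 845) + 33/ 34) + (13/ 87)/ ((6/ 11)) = 26299778/ 31059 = 846.77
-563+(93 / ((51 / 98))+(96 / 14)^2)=-280949 / 833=-337.27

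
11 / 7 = 1.57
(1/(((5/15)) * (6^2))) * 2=1/6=0.17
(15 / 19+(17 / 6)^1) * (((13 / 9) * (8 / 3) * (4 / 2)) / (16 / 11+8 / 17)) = 1004003 / 69255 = 14.50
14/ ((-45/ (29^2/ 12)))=-5887/ 270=-21.80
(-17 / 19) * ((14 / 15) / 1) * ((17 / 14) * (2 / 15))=-578 / 4275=-0.14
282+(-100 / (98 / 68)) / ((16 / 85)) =-8489 / 98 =-86.62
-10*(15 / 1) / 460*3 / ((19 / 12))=-270 / 437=-0.62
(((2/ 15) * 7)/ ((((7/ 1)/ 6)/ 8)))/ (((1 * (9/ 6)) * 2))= 32/ 15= 2.13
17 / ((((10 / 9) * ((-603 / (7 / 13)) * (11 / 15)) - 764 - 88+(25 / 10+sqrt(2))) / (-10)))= 299880 * sqrt(2) / 5476440481+528381420 / 5476440481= 0.10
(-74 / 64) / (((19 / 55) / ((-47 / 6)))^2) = -247242325 / 415872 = -594.52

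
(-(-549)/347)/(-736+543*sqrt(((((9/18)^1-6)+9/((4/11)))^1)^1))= 1616256/7126196383+596214*sqrt(77)/7126196383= 0.00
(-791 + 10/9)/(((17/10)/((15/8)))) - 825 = -346025/204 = -1696.20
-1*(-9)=9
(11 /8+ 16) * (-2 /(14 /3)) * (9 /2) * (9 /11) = -33777 /1232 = -27.42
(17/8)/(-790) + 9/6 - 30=-180137/6320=-28.50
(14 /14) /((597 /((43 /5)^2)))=1849 /14925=0.12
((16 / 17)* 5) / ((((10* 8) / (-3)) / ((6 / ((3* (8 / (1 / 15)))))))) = -1 / 340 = -0.00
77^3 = 456533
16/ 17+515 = 8771/ 17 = 515.94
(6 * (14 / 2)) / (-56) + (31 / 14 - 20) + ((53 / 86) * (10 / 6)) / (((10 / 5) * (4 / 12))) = -10231 / 602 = -17.00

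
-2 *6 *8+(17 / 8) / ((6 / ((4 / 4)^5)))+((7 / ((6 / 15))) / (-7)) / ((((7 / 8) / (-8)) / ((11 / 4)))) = -11017 / 336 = -32.79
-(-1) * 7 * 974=6818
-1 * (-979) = 979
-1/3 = -0.33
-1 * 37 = -37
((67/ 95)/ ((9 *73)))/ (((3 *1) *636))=67/ 119087820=0.00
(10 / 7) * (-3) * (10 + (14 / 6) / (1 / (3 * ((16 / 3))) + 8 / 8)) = -52.27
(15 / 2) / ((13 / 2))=15 / 13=1.15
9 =9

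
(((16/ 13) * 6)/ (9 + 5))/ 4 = 12/ 91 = 0.13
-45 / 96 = -15 / 32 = -0.47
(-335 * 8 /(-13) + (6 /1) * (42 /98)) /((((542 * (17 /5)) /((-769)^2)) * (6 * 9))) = 28080777085 /22638798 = 1240.38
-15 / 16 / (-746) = 15 / 11936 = 0.00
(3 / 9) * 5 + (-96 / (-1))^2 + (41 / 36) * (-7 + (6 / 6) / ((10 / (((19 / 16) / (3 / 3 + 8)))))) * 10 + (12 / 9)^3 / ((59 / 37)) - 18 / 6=2794478185 / 305856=9136.58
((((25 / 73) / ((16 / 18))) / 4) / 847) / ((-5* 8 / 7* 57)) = -15 / 42963712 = -0.00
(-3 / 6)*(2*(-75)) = 75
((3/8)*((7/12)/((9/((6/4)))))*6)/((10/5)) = 7/64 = 0.11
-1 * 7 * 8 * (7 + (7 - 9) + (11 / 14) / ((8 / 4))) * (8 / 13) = -185.85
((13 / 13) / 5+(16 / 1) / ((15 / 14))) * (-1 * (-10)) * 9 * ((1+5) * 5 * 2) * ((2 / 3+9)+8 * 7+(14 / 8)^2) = 11233095 / 2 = 5616547.50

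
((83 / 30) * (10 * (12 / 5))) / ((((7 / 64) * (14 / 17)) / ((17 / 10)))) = 1535168 / 1225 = 1253.20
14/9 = 1.56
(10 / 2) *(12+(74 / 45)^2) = 29776 / 405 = 73.52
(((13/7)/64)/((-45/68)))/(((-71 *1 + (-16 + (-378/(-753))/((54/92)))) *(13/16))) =0.00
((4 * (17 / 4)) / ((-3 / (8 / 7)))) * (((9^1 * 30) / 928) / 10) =-153 / 812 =-0.19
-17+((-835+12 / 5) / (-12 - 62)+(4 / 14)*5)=-11189 / 2590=-4.32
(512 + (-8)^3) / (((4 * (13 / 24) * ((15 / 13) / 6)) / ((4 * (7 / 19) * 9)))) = 0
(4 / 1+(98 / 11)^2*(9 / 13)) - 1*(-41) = 157221 / 1573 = 99.95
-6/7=-0.86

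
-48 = -48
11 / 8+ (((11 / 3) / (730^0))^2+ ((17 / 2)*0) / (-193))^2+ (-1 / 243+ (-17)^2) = 915865 / 1944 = 471.12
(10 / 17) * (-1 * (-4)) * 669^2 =17902440 / 17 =1053084.71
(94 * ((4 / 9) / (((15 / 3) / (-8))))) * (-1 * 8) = 24064 / 45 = 534.76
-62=-62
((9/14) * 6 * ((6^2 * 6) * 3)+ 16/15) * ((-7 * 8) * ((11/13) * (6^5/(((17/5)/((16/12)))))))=-79849414656/221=-361309568.58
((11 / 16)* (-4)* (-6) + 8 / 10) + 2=193 / 10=19.30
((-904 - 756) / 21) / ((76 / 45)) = -6225 / 133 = -46.80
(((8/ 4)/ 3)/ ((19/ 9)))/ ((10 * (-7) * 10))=-3/ 6650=-0.00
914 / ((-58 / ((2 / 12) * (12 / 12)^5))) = -457 / 174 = -2.63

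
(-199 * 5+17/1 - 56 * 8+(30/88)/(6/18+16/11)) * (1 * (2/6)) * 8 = -672982/177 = -3802.16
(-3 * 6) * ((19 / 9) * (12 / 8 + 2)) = -133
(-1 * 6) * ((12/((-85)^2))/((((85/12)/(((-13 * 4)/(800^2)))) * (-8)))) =-0.00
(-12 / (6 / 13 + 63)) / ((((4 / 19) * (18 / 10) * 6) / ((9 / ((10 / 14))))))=-1729 / 1650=-1.05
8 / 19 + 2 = 46 / 19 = 2.42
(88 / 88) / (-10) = -1 / 10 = -0.10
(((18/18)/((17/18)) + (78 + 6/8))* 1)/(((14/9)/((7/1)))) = 48843/136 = 359.14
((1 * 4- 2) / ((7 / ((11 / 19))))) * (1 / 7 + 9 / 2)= 715 / 931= 0.77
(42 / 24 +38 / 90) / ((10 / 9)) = 391 / 200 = 1.96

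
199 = 199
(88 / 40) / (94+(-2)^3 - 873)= -0.00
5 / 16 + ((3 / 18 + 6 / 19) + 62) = 57269 / 912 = 62.79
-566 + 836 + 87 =357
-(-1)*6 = 6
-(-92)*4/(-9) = -40.89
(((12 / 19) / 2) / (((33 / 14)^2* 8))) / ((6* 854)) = 0.00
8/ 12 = 2/ 3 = 0.67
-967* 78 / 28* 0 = 0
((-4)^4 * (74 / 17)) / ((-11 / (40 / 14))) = -378880 / 1309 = -289.44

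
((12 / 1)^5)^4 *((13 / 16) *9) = 28034369944772161830912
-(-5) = 5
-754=-754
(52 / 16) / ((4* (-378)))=-13 / 6048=-0.00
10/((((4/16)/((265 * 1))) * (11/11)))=10600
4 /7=0.57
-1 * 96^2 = -9216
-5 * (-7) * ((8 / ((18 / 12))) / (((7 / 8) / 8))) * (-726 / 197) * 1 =-1239040 / 197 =-6289.54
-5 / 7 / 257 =-5 / 1799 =-0.00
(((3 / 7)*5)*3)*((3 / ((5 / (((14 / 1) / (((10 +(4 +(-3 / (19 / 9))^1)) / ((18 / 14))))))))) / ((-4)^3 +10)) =-171 / 1673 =-0.10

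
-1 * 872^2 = -760384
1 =1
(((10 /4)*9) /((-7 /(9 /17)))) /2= -405 /476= -0.85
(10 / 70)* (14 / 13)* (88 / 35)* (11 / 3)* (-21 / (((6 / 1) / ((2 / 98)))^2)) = -0.00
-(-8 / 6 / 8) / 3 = 1 / 18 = 0.06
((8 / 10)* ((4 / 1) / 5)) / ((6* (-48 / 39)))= -13 / 150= -0.09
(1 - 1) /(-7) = 0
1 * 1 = 1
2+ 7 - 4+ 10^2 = 105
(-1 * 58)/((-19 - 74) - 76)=58/169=0.34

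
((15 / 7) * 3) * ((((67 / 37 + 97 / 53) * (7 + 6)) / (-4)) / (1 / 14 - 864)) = 417690 / 4743659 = 0.09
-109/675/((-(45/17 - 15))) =-1853/141750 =-0.01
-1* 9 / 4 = -2.25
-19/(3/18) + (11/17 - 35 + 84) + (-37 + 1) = -1706/17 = -100.35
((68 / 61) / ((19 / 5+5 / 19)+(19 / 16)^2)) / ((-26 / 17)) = -14056960 / 105557023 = -0.13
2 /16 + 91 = 729 /8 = 91.12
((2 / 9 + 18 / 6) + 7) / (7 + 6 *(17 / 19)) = 1748 / 2115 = 0.83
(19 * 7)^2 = 17689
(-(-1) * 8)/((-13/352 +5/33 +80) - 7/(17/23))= 13056/115291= 0.11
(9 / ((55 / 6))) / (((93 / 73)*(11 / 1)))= 1314 / 18755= 0.07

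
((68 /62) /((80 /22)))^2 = 34969 /384400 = 0.09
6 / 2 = 3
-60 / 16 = -3.75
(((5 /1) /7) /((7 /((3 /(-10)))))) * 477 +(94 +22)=9937 /98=101.40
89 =89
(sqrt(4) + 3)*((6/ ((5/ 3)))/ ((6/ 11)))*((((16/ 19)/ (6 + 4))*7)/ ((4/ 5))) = 462/ 19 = 24.32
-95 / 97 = -0.98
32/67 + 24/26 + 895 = 780765/871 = 896.40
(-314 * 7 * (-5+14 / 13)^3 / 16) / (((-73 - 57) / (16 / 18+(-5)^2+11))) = -1344447363 / 571220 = -2353.64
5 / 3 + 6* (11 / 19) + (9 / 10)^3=334553 / 57000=5.87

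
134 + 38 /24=1627 /12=135.58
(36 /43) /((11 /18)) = 1.37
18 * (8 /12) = 12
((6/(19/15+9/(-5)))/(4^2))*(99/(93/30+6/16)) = -20.03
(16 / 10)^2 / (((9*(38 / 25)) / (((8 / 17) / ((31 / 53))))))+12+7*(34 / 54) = 4476463 / 270351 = 16.56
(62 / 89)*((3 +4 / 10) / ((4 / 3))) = 1581 / 890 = 1.78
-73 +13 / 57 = -4148 / 57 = -72.77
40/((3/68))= 2720/3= 906.67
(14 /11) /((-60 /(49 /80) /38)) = -6517 /13200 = -0.49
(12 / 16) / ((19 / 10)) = 15 / 38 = 0.39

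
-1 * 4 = -4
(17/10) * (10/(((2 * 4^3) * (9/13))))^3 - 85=-32486572195/382205952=-85.00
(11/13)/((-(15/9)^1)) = -33/65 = -0.51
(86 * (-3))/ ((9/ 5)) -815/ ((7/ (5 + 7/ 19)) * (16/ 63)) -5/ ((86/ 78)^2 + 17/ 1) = -2604.69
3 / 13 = 0.23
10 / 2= 5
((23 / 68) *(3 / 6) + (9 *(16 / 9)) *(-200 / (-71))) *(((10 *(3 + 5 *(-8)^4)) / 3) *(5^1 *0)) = 0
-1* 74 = -74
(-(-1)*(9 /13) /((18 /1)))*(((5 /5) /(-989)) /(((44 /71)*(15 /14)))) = -497 /8485620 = -0.00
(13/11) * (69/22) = 3.71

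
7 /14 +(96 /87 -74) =-4199 /58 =-72.40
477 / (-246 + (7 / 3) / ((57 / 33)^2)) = -516591 / 265571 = -1.95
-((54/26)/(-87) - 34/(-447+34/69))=-607161/11614993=-0.05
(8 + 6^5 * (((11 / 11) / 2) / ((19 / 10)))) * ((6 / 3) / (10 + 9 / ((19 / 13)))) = 78064 / 307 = 254.28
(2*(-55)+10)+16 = -84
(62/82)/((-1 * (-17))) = 31/697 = 0.04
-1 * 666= -666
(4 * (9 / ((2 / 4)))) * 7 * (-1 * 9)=-4536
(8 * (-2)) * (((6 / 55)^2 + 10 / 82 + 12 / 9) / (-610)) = 4367224 / 113482875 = 0.04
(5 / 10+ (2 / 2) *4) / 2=9 / 4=2.25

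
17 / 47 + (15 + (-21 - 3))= -406 / 47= -8.64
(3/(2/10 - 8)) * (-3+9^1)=-30/13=-2.31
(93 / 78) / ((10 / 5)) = 31 / 52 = 0.60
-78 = -78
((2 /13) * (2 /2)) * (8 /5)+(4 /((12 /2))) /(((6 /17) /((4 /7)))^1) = 5428 /4095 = 1.33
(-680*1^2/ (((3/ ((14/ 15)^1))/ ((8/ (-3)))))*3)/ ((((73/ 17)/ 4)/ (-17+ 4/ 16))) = -17349248/ 657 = -26406.77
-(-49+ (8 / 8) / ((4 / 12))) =46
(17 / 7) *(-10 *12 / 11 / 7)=-2040 / 539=-3.78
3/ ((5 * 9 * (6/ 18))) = 1/ 5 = 0.20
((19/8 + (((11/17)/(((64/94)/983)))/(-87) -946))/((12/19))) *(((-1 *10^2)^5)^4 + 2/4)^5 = -305135575111111111111111111111111111111187395004888888888888888888888888888888896517278266666666666666666666666666666667048086135555555555555555555555555555555565091042277777777777777777777777777777777873132645/2019328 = -151107484822233491097588500000000000000000000000000000000000000000000000000000000000000000000000000000000000000000000000000000000000000000000000000000000000000000000000000000000000000000000000000000000000.00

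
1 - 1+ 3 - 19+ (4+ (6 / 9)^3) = -316 / 27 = -11.70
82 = 82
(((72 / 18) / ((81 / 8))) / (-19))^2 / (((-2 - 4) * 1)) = -512 / 7105563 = -0.00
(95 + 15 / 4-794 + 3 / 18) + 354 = -4093 / 12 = -341.08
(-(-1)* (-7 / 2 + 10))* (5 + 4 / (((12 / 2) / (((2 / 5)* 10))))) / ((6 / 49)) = 14651 / 36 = 406.97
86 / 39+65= 2621 / 39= 67.21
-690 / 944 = -345 / 472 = -0.73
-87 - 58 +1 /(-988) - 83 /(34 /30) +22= -196.24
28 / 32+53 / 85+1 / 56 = 3609 / 2380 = 1.52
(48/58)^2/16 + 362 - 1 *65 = 249813/841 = 297.04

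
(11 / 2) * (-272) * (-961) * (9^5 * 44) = 3735254562336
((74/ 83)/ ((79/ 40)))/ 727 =2960/ 4766939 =0.00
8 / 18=4 / 9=0.44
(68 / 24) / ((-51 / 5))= -5 / 18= -0.28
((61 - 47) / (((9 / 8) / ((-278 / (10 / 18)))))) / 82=-15568 / 205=-75.94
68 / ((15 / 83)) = 5644 / 15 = 376.27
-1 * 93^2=-8649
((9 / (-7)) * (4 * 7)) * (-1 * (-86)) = -3096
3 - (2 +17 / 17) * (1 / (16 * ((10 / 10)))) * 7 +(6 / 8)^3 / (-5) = 1.60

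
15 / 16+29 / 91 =1829 / 1456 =1.26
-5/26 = -0.19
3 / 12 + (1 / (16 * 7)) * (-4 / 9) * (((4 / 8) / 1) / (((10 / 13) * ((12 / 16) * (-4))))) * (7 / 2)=1093 / 4320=0.25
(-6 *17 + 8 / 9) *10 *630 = -637000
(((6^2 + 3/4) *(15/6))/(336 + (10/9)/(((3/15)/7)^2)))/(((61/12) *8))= 2835/2129632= 0.00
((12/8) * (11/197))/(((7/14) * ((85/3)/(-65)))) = -1287/3349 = -0.38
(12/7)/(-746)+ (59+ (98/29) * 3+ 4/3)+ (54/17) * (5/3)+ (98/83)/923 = 22414023190939/295838600421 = 75.76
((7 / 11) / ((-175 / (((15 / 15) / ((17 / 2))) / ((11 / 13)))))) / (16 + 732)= -13 / 19232950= -0.00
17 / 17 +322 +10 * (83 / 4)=1061 / 2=530.50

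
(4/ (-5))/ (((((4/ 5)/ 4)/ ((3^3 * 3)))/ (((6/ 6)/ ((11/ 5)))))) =-1620/ 11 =-147.27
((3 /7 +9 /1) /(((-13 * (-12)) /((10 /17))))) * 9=495 /1547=0.32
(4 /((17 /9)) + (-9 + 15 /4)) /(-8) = 213 /544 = 0.39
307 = 307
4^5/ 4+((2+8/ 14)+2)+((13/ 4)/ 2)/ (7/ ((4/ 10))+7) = 260.64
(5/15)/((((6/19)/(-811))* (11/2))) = -15409/99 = -155.65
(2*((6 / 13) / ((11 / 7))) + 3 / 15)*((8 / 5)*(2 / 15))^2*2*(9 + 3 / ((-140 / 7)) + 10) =2089856 / 1546875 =1.35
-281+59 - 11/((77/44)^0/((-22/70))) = -7649/35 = -218.54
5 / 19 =0.26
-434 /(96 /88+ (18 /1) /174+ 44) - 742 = -10835860 /14417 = -751.60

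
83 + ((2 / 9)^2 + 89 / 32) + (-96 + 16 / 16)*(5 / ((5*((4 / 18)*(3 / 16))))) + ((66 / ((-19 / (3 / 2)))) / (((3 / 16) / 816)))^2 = 481150904566961 / 935712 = 514208329.66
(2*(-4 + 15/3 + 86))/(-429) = -58/143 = -0.41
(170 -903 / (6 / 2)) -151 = -282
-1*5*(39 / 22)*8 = -780 / 11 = -70.91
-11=-11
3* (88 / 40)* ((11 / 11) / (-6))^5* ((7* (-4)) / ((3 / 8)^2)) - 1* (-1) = 4261 / 3645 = 1.17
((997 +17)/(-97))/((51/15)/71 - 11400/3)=119990/43617117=0.00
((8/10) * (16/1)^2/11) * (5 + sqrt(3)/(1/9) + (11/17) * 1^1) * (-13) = -5139.77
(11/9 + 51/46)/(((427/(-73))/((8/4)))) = -70445/88389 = -0.80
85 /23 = 3.70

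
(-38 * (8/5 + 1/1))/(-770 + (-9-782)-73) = 13/215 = 0.06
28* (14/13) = 392/13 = 30.15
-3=-3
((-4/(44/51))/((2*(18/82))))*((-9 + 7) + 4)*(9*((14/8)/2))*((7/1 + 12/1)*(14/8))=-1946721/352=-5530.46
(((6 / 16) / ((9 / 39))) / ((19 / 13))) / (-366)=-169 / 55632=-0.00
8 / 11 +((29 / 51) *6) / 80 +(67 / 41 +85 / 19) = 40076101 / 5826920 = 6.88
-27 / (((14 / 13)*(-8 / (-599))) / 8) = -210249 / 14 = -15017.79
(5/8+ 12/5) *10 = 121/4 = 30.25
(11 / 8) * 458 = 2519 / 4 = 629.75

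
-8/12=-2/3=-0.67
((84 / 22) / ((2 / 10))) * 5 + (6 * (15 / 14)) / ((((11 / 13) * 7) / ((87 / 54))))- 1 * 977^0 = 103707 / 1078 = 96.20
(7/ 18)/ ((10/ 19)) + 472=85093/ 180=472.74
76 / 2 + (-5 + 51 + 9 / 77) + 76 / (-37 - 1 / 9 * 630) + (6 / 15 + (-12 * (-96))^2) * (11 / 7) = 85913539269 / 41195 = 2085533.18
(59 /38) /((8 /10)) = 295 /152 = 1.94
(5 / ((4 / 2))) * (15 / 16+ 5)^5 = 38689046875 / 2097152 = 18448.38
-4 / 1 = -4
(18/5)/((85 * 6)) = 3/425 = 0.01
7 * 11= 77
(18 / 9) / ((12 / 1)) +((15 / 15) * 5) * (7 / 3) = 71 / 6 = 11.83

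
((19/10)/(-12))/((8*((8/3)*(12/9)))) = -57/10240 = -0.01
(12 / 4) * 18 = 54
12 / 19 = 0.63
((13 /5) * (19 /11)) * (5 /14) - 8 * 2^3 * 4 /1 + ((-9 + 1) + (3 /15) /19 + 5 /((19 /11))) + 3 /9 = -11374423 /43890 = -259.16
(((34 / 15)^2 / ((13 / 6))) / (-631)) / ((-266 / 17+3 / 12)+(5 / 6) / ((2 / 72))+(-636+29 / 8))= 314432 / 51689358825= 0.00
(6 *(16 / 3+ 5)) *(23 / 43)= 1426 / 43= 33.16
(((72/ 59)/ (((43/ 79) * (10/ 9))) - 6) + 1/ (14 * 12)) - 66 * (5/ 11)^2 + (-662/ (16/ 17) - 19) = -8673350201/ 11720940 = -739.99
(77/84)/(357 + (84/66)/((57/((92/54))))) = 62073/24177188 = 0.00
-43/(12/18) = -129/2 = -64.50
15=15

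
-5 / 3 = -1.67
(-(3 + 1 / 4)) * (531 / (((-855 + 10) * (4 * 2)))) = 531 / 2080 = 0.26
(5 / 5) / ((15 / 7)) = 7 / 15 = 0.47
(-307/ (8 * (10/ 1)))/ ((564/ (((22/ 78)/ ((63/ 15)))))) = -3377/ 7390656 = -0.00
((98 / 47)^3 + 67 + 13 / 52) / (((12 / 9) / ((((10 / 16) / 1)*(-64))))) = -475397325 / 207646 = -2289.46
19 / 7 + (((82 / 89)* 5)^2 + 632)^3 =969662563062012083395 / 3478869036727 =278729251.61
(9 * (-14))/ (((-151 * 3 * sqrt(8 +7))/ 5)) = 14 * sqrt(15)/ 151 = 0.36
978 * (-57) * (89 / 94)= -2480697 / 47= -52780.79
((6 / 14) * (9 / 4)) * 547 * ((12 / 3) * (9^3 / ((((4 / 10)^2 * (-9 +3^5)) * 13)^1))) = 3160.10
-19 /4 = -4.75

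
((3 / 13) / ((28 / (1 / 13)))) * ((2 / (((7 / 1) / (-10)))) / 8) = -15 / 66248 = -0.00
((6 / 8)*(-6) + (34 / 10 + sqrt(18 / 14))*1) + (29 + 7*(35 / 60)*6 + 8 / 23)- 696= -73974 / 115 + 3*sqrt(7) / 7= -642.12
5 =5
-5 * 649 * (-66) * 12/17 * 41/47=131879.40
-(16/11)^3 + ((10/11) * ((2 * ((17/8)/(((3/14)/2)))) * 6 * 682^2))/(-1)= -133946413616/1331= -100635923.08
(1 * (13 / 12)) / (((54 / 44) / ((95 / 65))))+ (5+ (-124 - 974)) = -176857 / 162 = -1091.71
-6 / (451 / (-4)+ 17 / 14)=56 / 1041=0.05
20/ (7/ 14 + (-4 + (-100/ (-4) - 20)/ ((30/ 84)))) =40/ 21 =1.90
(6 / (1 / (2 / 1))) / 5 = 12 / 5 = 2.40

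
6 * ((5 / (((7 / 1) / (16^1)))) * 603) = 289440 / 7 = 41348.57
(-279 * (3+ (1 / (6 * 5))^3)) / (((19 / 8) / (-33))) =27621341 / 2375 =11630.04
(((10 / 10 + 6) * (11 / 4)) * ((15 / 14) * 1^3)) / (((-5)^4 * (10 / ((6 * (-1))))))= -99 / 5000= -0.02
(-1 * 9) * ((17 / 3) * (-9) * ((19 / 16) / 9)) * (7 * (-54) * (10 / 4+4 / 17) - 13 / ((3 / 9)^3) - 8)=-84360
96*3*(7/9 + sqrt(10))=224 + 288*sqrt(10)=1134.74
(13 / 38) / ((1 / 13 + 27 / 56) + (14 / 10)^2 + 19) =118300 / 7441293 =0.02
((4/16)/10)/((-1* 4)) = -1/160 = -0.01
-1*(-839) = 839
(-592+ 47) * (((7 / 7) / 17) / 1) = -545 / 17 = -32.06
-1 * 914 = -914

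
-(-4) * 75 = 300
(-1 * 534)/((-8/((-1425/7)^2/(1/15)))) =8132653125/196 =41493128.19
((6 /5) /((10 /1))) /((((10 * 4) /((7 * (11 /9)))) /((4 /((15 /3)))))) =0.02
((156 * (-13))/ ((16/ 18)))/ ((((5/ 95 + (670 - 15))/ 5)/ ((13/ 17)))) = -5635305/ 423164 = -13.32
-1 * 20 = -20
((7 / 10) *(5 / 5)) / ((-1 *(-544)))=0.00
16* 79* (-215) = -271760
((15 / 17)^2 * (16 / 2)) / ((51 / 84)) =50400 / 4913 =10.26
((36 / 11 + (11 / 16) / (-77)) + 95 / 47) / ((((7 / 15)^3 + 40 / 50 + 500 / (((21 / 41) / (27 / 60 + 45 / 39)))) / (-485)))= -6512063293125 / 3979907674336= -1.64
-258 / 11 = -23.45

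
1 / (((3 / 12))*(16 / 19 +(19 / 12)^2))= 1.19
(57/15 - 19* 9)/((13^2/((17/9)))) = -14212/7605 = -1.87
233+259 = 492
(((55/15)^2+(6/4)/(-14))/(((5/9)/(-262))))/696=-440291/48720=-9.04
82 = 82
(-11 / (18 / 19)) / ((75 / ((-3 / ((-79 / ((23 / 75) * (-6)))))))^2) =-221122 / 21941015625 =-0.00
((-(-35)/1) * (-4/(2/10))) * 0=0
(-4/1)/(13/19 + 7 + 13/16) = -1216/2583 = -0.47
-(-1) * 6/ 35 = 6/ 35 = 0.17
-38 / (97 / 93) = -3534 / 97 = -36.43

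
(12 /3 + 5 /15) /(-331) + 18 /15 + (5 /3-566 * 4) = -11226592 /4965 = -2261.15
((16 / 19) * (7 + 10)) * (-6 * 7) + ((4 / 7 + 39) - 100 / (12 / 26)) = -310565 / 399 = -778.36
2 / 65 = 0.03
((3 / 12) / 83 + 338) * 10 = 561085 / 166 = 3380.03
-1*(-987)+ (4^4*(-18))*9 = -40485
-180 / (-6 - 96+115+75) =-45 / 22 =-2.05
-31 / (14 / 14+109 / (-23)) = 713 / 86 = 8.29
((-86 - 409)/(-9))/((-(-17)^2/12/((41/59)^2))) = -1109460/1006009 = -1.10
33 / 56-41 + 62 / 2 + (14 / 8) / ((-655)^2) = -226096077 / 24025400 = -9.41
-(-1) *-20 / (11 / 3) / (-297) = 20 / 1089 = 0.02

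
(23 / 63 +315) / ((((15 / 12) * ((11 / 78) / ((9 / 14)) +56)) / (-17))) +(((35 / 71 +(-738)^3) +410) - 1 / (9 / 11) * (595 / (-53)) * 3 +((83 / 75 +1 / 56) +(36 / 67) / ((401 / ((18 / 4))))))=-1122647009633096802674227 / 2793023213250200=-401946895.50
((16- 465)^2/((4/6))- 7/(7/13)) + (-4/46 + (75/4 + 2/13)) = 361679151/1196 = 302407.32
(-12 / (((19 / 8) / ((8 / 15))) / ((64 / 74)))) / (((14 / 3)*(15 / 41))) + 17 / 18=-931423 / 2214450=-0.42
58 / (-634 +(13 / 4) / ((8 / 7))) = -1856 / 20197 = -0.09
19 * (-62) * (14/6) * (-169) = 1393574/3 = 464524.67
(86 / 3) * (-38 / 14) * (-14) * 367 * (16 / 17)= 19189696 / 51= 376268.55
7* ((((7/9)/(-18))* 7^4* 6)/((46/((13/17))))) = -1529437/21114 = -72.44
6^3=216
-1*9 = -9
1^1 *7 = 7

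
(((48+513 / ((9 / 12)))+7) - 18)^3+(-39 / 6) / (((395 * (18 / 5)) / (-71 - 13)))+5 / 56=4974416757473 / 13272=374805361.47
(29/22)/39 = 29/858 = 0.03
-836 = -836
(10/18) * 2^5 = 160/9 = 17.78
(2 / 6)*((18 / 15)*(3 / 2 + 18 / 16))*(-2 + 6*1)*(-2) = -42 / 5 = -8.40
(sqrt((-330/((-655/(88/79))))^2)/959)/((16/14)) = 726/1417813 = 0.00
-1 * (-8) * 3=24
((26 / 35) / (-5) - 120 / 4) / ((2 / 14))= -5276 / 25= -211.04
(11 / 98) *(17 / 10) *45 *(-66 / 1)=-55539 / 98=-566.72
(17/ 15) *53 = 901/ 15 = 60.07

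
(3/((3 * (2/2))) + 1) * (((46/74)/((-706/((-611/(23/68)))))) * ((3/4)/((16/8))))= 31161/26122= 1.19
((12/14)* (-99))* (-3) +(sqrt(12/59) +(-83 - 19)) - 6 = 2* sqrt(177)/59 +1026/7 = 147.02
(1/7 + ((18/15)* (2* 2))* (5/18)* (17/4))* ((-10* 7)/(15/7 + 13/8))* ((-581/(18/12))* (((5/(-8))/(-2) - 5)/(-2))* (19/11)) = 1178413250/6963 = 169239.30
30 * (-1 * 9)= -270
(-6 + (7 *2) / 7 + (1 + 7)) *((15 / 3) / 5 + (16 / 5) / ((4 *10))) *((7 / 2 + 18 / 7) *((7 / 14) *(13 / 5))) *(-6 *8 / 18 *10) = -31824 / 35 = -909.26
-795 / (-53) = 15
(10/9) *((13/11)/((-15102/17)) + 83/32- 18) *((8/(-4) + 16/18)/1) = 1023815225/53823528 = 19.02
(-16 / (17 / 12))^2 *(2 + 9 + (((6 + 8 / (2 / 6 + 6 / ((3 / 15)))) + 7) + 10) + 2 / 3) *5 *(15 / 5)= 1757675520 / 26299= 66834.31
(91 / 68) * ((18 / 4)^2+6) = 9555 / 272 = 35.13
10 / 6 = 5 / 3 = 1.67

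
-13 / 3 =-4.33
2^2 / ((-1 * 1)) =-4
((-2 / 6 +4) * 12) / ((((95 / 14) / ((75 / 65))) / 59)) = 109032 / 247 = 441.43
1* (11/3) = 11/3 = 3.67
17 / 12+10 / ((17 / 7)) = 1129 / 204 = 5.53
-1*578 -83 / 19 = -11065 / 19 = -582.37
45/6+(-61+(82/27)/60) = -21647/405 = -53.45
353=353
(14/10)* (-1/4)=-7/20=-0.35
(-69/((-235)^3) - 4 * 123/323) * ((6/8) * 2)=-19155276639/8383707250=-2.28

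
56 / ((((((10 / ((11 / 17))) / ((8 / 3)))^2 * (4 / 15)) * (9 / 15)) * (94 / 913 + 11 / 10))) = 35351360 / 4080969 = 8.66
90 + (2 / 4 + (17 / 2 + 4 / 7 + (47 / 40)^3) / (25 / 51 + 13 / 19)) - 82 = 8975751409 / 509824000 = 17.61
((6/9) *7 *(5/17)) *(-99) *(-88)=203280/17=11957.65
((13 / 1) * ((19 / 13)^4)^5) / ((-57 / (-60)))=39568393113206271782479580 / 1461920290375446110677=27066.04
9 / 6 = 3 / 2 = 1.50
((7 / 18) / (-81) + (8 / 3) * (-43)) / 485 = -167191 / 707130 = -0.24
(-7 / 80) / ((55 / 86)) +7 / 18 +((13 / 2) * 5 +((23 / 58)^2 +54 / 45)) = 567981641 / 16651800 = 34.11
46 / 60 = 23 / 30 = 0.77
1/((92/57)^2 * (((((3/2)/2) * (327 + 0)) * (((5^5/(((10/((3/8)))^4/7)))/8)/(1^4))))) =0.29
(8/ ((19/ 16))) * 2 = 256/ 19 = 13.47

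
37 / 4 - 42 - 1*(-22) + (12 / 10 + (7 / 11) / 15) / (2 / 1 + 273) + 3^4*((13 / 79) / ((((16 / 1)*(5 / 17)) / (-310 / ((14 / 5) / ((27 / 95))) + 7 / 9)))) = -74502254699 / 762808200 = -97.67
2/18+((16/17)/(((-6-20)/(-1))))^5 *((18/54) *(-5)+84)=40554403553/364972821993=0.11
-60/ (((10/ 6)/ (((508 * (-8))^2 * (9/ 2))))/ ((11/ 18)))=-1635093504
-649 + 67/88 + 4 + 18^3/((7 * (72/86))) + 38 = 388.90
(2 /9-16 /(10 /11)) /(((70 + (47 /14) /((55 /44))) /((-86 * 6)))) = 117691 /954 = 123.37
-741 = -741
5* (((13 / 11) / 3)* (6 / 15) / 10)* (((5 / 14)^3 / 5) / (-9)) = -65 / 814968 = -0.00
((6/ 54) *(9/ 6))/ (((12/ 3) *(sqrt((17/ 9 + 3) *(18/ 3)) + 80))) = 5/ 9556 - sqrt(66)/ 229344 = 0.00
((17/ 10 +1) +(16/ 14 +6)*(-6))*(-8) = 11244/ 35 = 321.26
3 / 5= 0.60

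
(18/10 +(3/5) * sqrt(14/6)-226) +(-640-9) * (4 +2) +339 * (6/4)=-36097/10 +sqrt(21)/5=-3608.78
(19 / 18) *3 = 19 / 6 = 3.17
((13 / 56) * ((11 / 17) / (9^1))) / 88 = 13 / 68544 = 0.00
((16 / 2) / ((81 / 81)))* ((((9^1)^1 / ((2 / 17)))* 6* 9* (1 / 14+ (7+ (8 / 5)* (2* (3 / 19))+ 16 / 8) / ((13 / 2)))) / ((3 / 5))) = 146066652 / 1729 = 84480.42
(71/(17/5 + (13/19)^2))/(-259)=-128155/1808338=-0.07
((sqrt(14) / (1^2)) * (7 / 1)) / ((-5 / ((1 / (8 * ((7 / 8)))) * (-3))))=3 * sqrt(14) / 5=2.24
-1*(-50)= 50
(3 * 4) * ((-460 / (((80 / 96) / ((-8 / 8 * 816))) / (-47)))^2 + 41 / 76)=102185443891150971 / 19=5378181257428998.47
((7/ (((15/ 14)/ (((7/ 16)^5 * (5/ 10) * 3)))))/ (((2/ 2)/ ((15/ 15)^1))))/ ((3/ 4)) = 823543/ 3932160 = 0.21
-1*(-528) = 528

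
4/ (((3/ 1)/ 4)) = 16/ 3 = 5.33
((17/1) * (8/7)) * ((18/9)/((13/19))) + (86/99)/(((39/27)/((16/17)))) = 976048/17017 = 57.36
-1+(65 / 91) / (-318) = -2231 / 2226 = -1.00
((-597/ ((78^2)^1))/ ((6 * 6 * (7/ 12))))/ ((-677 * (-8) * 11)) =-199/ 2537222688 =-0.00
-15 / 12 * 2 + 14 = 11.50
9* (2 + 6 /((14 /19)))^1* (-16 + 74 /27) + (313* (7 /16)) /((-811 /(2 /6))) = -109946435 /90832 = -1210.44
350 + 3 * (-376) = -778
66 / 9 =22 / 3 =7.33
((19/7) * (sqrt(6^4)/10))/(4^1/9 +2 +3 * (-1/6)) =6156/1225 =5.03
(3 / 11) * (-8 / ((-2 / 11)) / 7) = 12 / 7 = 1.71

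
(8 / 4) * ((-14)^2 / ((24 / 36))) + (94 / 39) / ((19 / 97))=444826 / 741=600.30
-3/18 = -1/6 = -0.17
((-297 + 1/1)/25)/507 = -296/12675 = -0.02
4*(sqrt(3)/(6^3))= sqrt(3)/54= 0.03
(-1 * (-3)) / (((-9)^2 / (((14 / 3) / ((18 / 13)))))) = 91 / 729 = 0.12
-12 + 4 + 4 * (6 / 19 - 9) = -812 / 19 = -42.74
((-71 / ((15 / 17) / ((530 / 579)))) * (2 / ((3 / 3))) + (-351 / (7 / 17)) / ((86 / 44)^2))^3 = -577678874813112987204009684992 / 11363295717284715125271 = -50837264.93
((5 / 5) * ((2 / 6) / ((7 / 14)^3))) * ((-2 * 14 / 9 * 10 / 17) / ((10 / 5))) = -1120 / 459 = -2.44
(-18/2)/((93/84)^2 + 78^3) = -7056/372049729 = -0.00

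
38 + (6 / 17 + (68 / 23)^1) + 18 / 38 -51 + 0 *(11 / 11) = -68472 / 7429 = -9.22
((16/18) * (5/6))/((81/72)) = 0.66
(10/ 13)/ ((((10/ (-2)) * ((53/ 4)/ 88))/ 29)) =-20416/ 689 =-29.63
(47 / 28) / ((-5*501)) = -47 / 70140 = -0.00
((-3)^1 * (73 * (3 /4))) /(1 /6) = -1971 /2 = -985.50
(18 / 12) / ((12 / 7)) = 7 / 8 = 0.88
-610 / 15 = -122 / 3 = -40.67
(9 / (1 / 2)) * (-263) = -4734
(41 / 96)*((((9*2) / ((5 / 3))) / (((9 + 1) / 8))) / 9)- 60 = -5959 / 100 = -59.59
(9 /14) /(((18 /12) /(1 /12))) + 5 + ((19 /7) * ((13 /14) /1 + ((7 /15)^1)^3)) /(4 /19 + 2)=6.30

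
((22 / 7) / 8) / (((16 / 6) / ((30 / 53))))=495 / 5936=0.08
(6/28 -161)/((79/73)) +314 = 182961/1106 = 165.43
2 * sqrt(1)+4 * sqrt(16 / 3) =2+16 * sqrt(3) / 3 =11.24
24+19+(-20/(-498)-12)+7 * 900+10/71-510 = 102912659/17679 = 5821.18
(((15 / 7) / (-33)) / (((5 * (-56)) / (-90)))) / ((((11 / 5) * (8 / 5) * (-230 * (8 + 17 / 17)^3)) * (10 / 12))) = 5 / 117821088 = 0.00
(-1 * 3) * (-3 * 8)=72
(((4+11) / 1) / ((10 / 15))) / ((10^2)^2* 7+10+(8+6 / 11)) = 495 / 1540408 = 0.00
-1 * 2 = -2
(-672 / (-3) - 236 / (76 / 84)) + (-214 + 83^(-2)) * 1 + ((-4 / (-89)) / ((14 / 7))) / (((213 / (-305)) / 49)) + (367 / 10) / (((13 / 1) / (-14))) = -47085694360028 / 161284544655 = -291.94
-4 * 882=-3528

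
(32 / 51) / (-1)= -32 / 51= -0.63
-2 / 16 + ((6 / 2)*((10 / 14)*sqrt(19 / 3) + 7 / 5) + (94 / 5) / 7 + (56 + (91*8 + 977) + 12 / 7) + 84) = 5*sqrt(57) / 7 + 74139 / 40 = 1858.87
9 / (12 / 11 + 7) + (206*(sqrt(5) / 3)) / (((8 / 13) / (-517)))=99 / 89-692263*sqrt(5) / 12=-128994.48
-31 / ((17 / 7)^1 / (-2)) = 434 / 17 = 25.53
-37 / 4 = -9.25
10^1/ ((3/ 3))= 10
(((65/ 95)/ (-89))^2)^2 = 0.00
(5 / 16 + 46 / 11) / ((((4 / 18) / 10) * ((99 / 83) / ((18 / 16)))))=2954385 / 15488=190.75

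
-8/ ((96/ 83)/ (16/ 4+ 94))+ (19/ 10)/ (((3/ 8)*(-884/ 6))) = -4494263/ 6630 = -677.87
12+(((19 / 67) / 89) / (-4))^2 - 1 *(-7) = 10809440537 / 568917904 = 19.00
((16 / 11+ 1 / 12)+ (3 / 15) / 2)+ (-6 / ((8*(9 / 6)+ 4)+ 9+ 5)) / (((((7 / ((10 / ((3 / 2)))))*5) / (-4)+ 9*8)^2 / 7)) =460845499 / 281415420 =1.64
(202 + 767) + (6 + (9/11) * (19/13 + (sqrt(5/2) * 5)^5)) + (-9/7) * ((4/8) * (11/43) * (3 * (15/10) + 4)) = 167832915/172172 + 703125 * sqrt(10)/88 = 26241.58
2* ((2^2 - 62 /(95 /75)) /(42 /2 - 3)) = -854 /171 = -4.99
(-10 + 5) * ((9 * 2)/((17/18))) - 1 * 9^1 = -1773/17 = -104.29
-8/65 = -0.12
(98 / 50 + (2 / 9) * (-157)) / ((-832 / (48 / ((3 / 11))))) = 81499 / 11700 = 6.97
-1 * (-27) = 27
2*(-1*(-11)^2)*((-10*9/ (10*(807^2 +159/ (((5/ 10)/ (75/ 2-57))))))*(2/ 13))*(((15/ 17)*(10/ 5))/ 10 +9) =726/ 152303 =0.00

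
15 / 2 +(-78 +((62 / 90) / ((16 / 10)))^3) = -26284193 / 373248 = -70.42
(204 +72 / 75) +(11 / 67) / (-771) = 264690193 / 1291425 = 204.96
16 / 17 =0.94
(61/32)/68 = 61/2176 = 0.03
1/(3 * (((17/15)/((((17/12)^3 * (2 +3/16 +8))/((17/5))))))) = 69275/27648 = 2.51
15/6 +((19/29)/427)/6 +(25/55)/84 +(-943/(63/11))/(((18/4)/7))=-11192916961/44133012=-253.62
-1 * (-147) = 147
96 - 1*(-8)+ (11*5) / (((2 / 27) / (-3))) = -4247 / 2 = -2123.50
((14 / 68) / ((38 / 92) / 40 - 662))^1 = -6440 / 20707037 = -0.00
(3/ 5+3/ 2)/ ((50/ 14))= 147/ 250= 0.59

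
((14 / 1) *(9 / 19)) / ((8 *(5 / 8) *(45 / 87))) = 1218 / 475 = 2.56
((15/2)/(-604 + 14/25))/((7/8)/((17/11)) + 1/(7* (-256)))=-0.02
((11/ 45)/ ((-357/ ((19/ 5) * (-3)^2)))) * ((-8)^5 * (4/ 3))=27394048/ 26775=1023.12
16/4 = 4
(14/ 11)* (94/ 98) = 94/ 77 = 1.22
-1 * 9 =-9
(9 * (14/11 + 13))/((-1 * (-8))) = 1413/88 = 16.06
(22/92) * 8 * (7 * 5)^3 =1886500/23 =82021.74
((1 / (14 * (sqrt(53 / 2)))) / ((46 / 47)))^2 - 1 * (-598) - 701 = -1132019703 / 10990504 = -103.00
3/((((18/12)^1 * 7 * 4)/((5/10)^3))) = 1/112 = 0.01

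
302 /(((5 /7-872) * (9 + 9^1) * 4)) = -1057 /219564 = -0.00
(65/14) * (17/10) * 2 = 221/14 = 15.79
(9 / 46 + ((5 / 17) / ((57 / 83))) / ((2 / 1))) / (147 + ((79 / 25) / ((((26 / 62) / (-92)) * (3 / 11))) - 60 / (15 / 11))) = -2968225 / 17665887127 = -0.00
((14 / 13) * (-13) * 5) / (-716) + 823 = 294669 / 358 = 823.10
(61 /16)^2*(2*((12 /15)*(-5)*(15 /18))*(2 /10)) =-3721 /192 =-19.38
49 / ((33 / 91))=4459 / 33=135.12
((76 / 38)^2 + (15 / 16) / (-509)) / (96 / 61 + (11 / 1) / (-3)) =-5958663 / 3119152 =-1.91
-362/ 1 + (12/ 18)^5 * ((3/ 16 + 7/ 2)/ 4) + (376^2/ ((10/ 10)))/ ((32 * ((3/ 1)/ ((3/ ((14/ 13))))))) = 12725351/ 3402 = 3740.55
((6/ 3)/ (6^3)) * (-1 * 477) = -53/ 12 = -4.42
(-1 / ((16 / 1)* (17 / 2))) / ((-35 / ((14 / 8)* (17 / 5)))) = 1 / 800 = 0.00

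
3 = 3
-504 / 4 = -126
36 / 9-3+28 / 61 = 89 / 61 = 1.46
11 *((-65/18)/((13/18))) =-55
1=1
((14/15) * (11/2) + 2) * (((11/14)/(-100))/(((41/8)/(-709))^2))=-4733244296/4412625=-1072.66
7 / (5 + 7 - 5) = 1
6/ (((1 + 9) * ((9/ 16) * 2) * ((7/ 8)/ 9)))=192/ 35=5.49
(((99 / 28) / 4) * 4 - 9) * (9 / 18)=-153 / 56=-2.73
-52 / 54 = -26 / 27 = -0.96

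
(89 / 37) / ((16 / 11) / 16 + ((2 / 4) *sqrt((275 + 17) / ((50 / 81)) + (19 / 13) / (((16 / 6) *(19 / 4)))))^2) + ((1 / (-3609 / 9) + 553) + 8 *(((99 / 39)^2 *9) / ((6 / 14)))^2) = 210964956669891004920 / 1434706205512177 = 147044.01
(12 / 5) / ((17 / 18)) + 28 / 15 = 1124 / 255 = 4.41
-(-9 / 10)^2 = -81 / 100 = -0.81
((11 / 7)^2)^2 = 14641 / 2401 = 6.10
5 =5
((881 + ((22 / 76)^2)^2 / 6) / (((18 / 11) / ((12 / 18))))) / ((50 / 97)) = 11760520453979 / 16889601600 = 696.32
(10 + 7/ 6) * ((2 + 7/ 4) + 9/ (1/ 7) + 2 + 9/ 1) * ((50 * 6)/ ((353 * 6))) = 520925/ 4236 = 122.98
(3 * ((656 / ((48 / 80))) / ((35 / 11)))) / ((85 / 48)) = 346368 / 595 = 582.13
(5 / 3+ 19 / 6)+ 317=1931 / 6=321.83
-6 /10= -3 /5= -0.60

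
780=780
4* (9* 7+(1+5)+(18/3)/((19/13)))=5556/19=292.42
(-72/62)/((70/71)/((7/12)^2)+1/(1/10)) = -8946/99355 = -0.09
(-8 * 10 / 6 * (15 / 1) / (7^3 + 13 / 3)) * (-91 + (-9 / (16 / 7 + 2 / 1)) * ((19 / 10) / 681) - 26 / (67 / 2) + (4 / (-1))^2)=345770433 / 7923889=43.64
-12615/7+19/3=-37712/21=-1795.81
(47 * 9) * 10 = 4230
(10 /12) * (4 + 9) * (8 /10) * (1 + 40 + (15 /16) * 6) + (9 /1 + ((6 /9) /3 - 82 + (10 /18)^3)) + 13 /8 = 1942651 /5832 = 333.10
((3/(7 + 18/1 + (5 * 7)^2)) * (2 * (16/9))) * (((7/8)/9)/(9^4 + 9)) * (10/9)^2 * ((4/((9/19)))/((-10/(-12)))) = 4256/2694110625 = 0.00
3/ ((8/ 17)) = 51/ 8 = 6.38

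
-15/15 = -1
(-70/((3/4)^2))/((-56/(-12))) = -80/3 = -26.67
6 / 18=1 / 3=0.33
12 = 12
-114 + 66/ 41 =-4608/ 41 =-112.39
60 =60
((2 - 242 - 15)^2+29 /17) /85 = 1105454 /1445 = 765.02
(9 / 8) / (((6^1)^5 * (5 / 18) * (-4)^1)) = -1 / 7680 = -0.00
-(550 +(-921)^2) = -848791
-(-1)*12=12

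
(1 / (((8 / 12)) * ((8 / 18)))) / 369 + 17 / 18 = 2815 / 2952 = 0.95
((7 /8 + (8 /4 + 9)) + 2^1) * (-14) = -777 /4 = -194.25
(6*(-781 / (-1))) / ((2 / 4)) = 9372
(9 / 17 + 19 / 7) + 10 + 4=2052 / 119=17.24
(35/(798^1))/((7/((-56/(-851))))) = 20/48507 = 0.00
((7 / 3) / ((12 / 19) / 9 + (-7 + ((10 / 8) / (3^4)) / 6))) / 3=-28728 / 255865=-0.11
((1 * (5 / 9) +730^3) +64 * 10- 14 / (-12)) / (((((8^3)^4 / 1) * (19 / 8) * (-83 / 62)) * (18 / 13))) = -148522840687 / 115500260524032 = -0.00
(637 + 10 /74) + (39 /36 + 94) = 325105 /444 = 732.22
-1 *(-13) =13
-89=-89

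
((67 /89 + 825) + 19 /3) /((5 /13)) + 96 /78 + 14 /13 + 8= 37725113 /17355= 2173.73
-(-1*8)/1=8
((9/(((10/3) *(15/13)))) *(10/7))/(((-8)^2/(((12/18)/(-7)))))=-39/7840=-0.00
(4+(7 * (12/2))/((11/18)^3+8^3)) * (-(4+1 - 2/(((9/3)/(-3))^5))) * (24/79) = -2048626272/235997885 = -8.68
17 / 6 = 2.83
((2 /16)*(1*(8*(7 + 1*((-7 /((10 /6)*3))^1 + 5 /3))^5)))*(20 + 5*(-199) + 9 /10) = -49959119815603 /2531250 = -19736936.22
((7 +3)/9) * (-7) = -70/9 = -7.78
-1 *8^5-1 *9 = -32777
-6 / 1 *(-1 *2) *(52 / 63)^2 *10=81.75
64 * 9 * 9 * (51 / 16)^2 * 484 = 25492401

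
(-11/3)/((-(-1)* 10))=-11/30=-0.37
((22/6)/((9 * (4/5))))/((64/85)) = 4675/6912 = 0.68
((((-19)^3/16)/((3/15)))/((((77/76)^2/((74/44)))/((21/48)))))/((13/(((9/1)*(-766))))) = 1578995951805/1937936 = 814782.30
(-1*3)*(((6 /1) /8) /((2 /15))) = -135 /8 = -16.88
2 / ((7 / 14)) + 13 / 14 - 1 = 55 / 14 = 3.93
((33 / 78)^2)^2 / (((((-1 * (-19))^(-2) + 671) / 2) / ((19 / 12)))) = 100422619 / 664165262592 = 0.00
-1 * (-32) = 32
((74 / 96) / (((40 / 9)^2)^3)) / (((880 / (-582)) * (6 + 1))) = -0.00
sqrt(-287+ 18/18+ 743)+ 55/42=22.69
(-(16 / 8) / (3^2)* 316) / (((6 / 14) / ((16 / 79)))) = -896 / 27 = -33.19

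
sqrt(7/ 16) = sqrt(7)/ 4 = 0.66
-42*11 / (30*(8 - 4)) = -77 / 20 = -3.85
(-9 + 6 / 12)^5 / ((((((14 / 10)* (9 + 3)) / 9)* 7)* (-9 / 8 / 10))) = 35496425 / 1176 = 30184.03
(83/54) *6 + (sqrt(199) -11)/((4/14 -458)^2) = 49 *sqrt(199)/10265616 + 94671253/10265616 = 9.22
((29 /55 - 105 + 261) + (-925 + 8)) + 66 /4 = -81837 /110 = -743.97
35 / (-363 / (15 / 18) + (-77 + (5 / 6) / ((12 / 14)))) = -6300 / 92093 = -0.07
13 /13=1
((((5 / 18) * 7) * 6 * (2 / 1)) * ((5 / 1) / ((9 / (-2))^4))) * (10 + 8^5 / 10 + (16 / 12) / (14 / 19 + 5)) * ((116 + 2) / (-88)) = -88783402960 / 70799751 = -1254.01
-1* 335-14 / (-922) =-154428 / 461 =-334.98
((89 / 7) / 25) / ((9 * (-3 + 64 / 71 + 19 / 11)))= -69509 / 456750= -0.15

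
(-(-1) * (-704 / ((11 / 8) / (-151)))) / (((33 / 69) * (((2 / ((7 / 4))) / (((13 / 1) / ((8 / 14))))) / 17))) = 601745872 / 11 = 54704170.18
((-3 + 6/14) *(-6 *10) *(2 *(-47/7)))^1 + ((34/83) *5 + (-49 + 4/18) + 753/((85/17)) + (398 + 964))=-110900926/183015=-605.97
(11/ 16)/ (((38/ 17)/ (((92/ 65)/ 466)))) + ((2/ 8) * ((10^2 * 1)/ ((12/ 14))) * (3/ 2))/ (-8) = -50348523/ 9208160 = -5.47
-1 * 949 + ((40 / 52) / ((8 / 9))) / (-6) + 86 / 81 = -7986647 / 8424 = -948.08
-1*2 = -2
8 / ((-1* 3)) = -8 / 3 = -2.67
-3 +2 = -1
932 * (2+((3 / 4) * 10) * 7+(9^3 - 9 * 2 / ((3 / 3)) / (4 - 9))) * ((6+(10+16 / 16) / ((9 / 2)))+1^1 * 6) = 95365036 / 9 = 10596115.11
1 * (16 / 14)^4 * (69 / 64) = 4416 / 2401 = 1.84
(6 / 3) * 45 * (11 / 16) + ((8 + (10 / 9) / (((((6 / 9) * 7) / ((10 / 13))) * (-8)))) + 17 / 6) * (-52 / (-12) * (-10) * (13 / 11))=-908755 / 1848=-491.75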